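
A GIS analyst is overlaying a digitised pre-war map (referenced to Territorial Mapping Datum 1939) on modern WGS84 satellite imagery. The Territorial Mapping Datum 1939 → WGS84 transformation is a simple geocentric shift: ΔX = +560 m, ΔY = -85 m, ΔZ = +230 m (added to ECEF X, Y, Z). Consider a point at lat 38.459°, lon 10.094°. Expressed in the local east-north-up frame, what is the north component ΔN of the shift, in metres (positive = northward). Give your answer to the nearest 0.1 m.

ΔN = -153.5 m

The local north axis is (−sin φ cos λ, −sin φ sin λ, cos φ), giving ΔN = -342.903 + 9.266 + 180.102 = -153.54 m.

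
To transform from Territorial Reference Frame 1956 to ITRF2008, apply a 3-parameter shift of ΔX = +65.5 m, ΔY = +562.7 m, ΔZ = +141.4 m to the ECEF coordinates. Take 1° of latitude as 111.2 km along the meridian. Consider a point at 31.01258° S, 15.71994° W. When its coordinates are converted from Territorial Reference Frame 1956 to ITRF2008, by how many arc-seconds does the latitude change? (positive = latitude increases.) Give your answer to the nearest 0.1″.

Δφ = 2.4″

sin φ = -0.515226, cos φ = 0.857054, sin λ = -0.270935, cos λ = 0.962598.
North component: ΔN = −sin φ cos λ·ΔX − sin φ sin λ·ΔY + cos φ·ΔZ = −(-0.515226)(0.962598)(65.5) − (-0.515226)(-0.270935)(562.7) + (0.857054)(141.4) = 75.12 m.
1° of latitude spans 111200 m, so Δφ = 75.12 / 111200 × 3600 = 2.432″.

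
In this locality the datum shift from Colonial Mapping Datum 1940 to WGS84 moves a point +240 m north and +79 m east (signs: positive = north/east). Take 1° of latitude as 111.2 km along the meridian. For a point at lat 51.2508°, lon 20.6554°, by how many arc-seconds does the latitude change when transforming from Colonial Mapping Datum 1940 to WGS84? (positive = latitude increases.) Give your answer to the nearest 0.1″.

1° of latitude = 111.2 km, so Δφ = 240.0 / 111200 = 0.0021583° = 7.770″.

Δφ = 7.8″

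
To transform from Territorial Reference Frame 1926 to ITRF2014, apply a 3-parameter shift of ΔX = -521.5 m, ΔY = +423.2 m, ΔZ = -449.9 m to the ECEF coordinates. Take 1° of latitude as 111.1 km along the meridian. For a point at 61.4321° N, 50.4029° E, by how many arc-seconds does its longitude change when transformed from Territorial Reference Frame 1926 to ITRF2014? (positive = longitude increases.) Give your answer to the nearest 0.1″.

sin φ = 0.878251, cos φ = 0.478200, sin λ = 0.770546, cos λ = 0.637385.
East component: ΔE = −sin λ·ΔX + cos λ·ΔY = −(0.770546)(-521.5) + (0.637385)(423.2) = 671.58 m.
1° of latitude spans 111100 m; at latitude φ, 1° of longitude spans that × cos φ = 53128.0 m, so Δλ = 671.58 / 53128.0 × 3600 = 45.507″.

Δλ = 45.5″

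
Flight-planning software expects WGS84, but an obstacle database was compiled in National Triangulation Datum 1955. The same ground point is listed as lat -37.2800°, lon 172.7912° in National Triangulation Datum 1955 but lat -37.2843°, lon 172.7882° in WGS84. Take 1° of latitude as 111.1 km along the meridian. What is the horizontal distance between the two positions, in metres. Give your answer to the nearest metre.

546 m

Δφ = -37.2843° − -37.2800° = -0.0043°; Δλ = 172.7882° − 172.7912° = -0.0030°.
ΔN = Δφ × 111100 = -477.7 m; ΔE = Δλ × 111100 × cos(-37.2800°) = -0.0030 × 111100 × 0.795685 = -265.2 m.
Distance = √(ΔE² + ΔN²) = √((-265.2)² + (-477.7)²) = 546.4 m.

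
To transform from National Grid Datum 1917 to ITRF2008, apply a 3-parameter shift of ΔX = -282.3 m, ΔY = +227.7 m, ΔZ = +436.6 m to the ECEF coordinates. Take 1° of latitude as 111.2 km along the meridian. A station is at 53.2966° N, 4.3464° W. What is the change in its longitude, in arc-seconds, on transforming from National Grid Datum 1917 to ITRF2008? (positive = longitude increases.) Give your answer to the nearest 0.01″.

sin φ = 0.801740, cos φ = 0.597673, sin λ = -0.075786, cos λ = 0.997124.
East component: ΔE = −sin λ·ΔX + cos λ·ΔY = −(-0.075786)(-282.3) + (0.997124)(227.7) = 205.65 m.
1° of latitude spans 111200 m; at latitude φ, 1° of longitude spans that × cos φ = 66461.2 m, so Δλ = 205.65 / 66461.2 × 3600 = 11.139″.

Δλ = 11.14″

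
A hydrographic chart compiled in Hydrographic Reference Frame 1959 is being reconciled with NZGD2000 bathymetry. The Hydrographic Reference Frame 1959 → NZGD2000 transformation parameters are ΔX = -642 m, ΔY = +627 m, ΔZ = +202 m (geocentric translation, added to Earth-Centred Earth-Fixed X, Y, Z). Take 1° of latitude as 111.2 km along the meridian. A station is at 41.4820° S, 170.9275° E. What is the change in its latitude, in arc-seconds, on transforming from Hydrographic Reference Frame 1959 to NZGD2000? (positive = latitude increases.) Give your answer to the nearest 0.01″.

sin φ = -0.662385, cos φ = 0.749164, sin λ = 0.157684, cos λ = -0.987490.
North component: ΔN = −sin φ cos λ·ΔX − sin φ sin λ·ΔY + cos φ·ΔZ = −(-0.662385)(-0.987490)(-642) − (-0.662385)(0.157684)(627) + (0.749164)(202) = 636.75 m.
1° of latitude spans 111200 m, so Δφ = 636.75 / 111200 × 3600 = 20.614″.

Δφ = 20.61″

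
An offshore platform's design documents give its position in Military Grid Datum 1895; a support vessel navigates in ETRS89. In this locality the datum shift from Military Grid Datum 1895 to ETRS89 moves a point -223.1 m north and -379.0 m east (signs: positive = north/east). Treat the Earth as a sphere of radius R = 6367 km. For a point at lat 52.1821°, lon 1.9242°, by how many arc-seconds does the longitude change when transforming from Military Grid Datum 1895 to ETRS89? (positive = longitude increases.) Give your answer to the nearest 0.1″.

At latitude 52.1821°, cos φ = 0.613154.
One radian of longitude at latitude φ spans R cos φ, so Δλ = ΔE / (R cos φ) = -379.0 / (6367000 × 0.613154) = -9.7081e-05 rad = -20.024″.

Δλ = -20.0″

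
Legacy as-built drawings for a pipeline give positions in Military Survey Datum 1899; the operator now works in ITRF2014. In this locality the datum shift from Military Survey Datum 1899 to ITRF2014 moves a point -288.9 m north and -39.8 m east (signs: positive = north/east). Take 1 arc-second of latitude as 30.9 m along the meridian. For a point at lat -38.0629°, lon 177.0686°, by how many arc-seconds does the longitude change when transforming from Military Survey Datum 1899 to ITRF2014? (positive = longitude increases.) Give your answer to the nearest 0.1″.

At latitude -38.0629°, cos φ = 0.787334.
1″ of longitude at this latitude = 30.90 × cos φ = 24.3286 m, so Δλ = -39.8 / 24.3286 = -1.636″.

Δλ = -1.6″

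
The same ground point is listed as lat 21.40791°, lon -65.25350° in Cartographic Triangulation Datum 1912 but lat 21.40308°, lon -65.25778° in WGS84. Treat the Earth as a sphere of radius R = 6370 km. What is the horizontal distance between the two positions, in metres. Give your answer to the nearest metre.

Δφ = 21.40308° − 21.40791° = -0.00483°; Δλ = -65.25778° − -65.25350° = -0.00428°.
1° along a meridian = πR/180 = 111177 m.
ΔN = Δφ × 111177 = -537.0 m; ΔE = Δλ × 111177 × cos(21.40791°) = -0.00428 × 111177 × 0.931005 = -443.0 m.
Distance = √(ΔE² + ΔN²) = √((-443.0)² + (-537.0)²) = 696.1 m.

696 m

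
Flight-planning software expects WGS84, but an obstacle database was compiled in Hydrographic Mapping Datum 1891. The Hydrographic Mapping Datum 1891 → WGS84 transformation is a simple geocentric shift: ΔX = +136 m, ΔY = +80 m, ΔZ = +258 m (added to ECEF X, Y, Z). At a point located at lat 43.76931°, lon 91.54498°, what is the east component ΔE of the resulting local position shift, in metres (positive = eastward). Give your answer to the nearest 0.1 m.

ΔE = -138.1 m

At φ = 43.76931°, λ = 91.54498°: sin φ = 0.691756, cos φ = 0.722131, sin λ = 0.999636, cos λ = -0.026962.
ΔE = −sin λ·ΔX + cos λ·ΔY = −(0.999636)·(136) + (-0.026962)·(80) = -138.11 m.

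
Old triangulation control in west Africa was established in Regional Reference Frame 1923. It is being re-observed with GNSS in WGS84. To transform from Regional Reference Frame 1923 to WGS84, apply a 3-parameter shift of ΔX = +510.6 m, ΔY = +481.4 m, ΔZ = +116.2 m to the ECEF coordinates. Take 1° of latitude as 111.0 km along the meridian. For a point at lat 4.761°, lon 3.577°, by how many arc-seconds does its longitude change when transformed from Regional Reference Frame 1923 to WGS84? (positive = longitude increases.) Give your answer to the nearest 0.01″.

sin φ = 0.083000, cos φ = 0.996550, sin λ = 0.062390, cos λ = 0.998052.
East component: ΔE = −sin λ·ΔX + cos λ·ΔY = −(0.062390)(510.6) + (0.998052)(481.4) = 448.61 m.
1° of latitude spans 111000 m; at latitude φ, 1° of longitude spans that × cos φ = 110617.0 m, so Δλ = 448.61 / 110617.0 × 3600 = 14.600″.

Δλ = 14.60″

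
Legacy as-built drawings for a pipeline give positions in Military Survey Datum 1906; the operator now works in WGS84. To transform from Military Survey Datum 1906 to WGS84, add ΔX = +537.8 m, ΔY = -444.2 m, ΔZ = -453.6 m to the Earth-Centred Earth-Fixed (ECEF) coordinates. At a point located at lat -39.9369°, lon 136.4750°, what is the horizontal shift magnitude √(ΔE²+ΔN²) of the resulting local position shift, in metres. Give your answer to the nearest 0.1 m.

796.0 m

The local east axis at (φ, λ) is (−sin λ, cos λ, 0), so ΔE = −sin(136.4750°)·537.8 + cos(136.4750°)·(-444.2) = -48.29 m.
The local north axis is (−sin φ cos λ, −sin φ sin λ, cos φ), giving ΔN = -250.323 − 196.375 − 347.799 = -794.50 m.
Horizontal magnitude = √(ΔE² + ΔN²) = √((-48.29)² + (-794.50)²) = 795.96 m.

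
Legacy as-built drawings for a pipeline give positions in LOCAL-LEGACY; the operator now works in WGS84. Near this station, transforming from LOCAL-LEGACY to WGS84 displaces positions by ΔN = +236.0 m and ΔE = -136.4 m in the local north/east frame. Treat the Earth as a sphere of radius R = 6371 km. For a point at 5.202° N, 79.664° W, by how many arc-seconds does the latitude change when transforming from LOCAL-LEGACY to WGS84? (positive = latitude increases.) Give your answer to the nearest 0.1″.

On a sphere of radius R, 1 rad of latitude = R, so Δφ = ΔN / R = 236.0 / 6371000 = 3.7043e-05 rad = 7.641″.

Δφ = 7.6″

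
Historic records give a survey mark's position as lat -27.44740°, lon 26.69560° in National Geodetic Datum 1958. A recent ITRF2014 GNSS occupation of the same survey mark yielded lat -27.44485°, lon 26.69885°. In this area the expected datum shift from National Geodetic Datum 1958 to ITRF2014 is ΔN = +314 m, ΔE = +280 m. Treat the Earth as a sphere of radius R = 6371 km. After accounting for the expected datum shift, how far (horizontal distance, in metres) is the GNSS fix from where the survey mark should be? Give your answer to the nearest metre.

Observed coordinate differences: Δφ = +0.00255°, Δλ = +0.00325°.
Converting to metres (1° lat = 111195 m, cos φ = 0.887434): observed ΔN = 283.5 m, observed ΔE = 320.7 m.
Subtracting the expected shift leaves a residual of 283.5 − (314) = -30.5 m north and 320.7 − (280) = 40.7 m east.
Residual distance = √((-30.5)² + 40.7²) = 50.8 m.

51 m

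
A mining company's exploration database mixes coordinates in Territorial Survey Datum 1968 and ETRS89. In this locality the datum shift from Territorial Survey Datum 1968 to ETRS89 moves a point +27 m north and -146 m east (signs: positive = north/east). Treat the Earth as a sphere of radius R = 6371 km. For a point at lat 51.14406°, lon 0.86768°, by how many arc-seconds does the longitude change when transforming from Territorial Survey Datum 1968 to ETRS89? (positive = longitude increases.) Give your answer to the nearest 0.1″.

At latitude 51.14406°, cos φ = 0.627364.
One radian of longitude at latitude φ spans R cos φ, so Δλ = ΔE / (R cos φ) = -146.0 / (6371000 × 0.627364) = -3.6528e-05 rad = -7.534″.

Δλ = -7.5″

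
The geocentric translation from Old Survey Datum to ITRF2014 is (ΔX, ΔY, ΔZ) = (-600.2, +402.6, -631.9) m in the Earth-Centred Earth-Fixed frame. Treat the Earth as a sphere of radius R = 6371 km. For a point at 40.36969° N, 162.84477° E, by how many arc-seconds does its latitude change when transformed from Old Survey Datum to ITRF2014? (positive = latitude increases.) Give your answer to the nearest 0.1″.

sin φ = 0.647717, cos φ = 0.761881, sin λ = 0.294962, cos λ = -0.955509.
North component: ΔN = −sin φ cos λ·ΔX − sin φ sin λ·ΔY + cos φ·ΔZ = −(0.647717)(-0.955509)(-600.2) − (0.647717)(0.294962)(402.6) + (0.761881)(-631.9) = -929.81 m.
1° of latitude spans πR/180 = 111195 m, so Δφ = -929.81 / 111195 × 3600 = -30.103″.

Δφ = -30.1″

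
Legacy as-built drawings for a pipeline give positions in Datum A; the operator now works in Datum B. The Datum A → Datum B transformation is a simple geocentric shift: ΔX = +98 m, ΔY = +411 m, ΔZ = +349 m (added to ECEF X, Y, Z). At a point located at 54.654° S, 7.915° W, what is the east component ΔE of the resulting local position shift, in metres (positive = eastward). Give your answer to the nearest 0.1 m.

The local east axis at (φ, λ) is (−sin λ, cos λ, 0), so ΔE = −sin(-7.915°)·98 + cos(-7.915°)·411 = 420.58 m.

ΔE = 420.6 m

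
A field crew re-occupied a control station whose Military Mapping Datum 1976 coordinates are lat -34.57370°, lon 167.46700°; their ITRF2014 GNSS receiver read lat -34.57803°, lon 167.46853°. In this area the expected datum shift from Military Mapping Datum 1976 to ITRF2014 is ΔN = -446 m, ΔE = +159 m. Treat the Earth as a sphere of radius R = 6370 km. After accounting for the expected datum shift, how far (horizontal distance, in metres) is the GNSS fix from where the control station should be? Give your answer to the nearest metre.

40 m

Observed coordinate differences: Δφ = -0.00433°, Δλ = +0.00153°.
Converting to metres (1° lat = 111177 m, cos φ = 0.823397): observed ΔN = -481.4 m, observed ΔE = 140.1 m.
Subtracting the expected shift leaves a residual of -481.4 − (-446) = -35.4 m north and 140.1 − (159) = -18.9 m east.
Residual distance = √((-35.4)² + (-18.9)²) = 40.1 m.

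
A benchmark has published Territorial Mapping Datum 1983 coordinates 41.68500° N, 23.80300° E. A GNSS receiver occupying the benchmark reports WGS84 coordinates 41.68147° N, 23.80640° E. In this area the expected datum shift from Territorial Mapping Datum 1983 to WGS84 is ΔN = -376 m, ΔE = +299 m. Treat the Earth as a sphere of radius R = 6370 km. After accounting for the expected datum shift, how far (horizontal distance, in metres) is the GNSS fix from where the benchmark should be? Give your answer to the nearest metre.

23 m

Observed coordinate differences: Δφ = -0.00353°, Δλ = +0.00340°.
Converting to metres (1° lat = 111177 m, cos φ = 0.746812): observed ΔN = -392.5 m, observed ΔE = 282.3 m.
Subtracting the expected shift leaves a residual of -392.5 − (-376) = -16.5 m north and 282.3 − (299) = -16.7 m east.
Residual distance = √((-16.5)² + (-16.7)²) = 23.4 m.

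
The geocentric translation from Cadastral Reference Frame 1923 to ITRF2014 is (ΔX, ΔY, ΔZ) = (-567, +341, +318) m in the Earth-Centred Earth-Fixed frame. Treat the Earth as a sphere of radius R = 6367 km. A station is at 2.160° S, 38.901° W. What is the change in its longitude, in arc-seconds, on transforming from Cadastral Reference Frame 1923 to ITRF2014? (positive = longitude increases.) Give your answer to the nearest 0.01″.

Δλ = -2.94″

sin φ = -0.037690, cos φ = 0.999289, sin λ = -0.627977, cos λ = 0.778232.
East component: ΔE = −sin λ·ΔX + cos λ·ΔY = −(-0.627977)(-567) + (0.778232)(341) = -90.69 m.
1° of latitude spans πR/180 = 111125 m; at latitude φ, 1° of longitude spans that × cos φ = 111046.2 m, so Δλ = -90.69 / 111046.2 × 3600 = -2.940″.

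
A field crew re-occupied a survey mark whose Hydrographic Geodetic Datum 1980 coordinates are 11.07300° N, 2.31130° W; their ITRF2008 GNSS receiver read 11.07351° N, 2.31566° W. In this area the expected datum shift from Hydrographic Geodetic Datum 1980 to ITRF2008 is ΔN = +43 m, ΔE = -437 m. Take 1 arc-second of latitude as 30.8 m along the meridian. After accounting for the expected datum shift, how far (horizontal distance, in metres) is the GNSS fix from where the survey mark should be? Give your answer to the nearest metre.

Observed coordinate differences: Δφ = +0.00051°, Δλ = -0.00436°.
Converting to metres (1° lat = 110880 m, cos φ = 0.981383): observed ΔN = 56.5 m, observed ΔE = -474.4 m.
Subtracting the expected shift leaves a residual of 56.5 − (43) = 13.5 m north and -474.4 − (-437) = -37.4 m east.
Residual distance = √(13.5² + (-37.4)²) = 39.8 m.

40 m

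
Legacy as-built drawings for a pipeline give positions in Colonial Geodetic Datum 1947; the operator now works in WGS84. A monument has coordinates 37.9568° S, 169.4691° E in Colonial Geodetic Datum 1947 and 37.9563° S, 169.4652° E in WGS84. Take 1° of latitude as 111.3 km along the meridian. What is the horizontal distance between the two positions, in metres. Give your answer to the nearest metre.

Δφ = -37.9563° − -37.9568° = +0.0005°; Δλ = 169.4652° − 169.4691° = -0.0039°.
ΔN = Δφ × 111300 = 55.7 m; ΔE = Δλ × 111300 × cos(-37.9568°) = -0.0039 × 111300 × 0.788475 = -342.3 m.
Distance = √(ΔE² + ΔN²) = √((-342.3)² + 55.7²) = 346.7 m.

347 m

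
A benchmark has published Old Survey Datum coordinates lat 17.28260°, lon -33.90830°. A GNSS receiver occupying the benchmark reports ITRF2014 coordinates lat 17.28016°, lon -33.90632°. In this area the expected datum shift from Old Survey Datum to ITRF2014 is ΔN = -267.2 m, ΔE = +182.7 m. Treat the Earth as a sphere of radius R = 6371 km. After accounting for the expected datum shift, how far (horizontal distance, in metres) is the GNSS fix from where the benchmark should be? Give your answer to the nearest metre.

Observed coordinate differences: Δφ = -0.00244°, Δλ = +0.00198°.
Converting to metres (1° lat = 111195 m, cos φ = 0.954851): observed ΔN = -271.3 m, observed ΔE = 210.2 m.
Subtracting the expected shift leaves a residual of -271.3 − (-267.2) = -4.1 m north and 210.2 − (182.7) = 27.5 m east.
Residual distance = √((-4.1)² + 27.5²) = 27.8 m.

28 m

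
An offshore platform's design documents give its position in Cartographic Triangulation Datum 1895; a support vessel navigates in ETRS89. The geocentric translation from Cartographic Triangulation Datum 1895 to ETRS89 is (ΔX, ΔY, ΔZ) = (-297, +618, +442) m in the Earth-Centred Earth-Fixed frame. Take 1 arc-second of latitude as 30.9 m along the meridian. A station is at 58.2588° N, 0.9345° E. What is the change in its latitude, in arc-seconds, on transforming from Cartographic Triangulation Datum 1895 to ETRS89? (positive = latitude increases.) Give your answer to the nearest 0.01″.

sin φ = 0.850433, cos φ = 0.526083, sin λ = 0.016309, cos λ = 0.999867.
North component: ΔN = −sin φ cos λ·ΔX − sin φ sin λ·ΔY + cos φ·ΔZ = −(0.850433)(0.999867)(-297) − (0.850433)(0.016309)(618) + (0.526083)(442) = 476.50 m.
1° of latitude spans 3600 × 30.90 = 111240 m, so Δφ = 476.50 / 111240 × 3600 = 15.421″.

Δφ = 15.42″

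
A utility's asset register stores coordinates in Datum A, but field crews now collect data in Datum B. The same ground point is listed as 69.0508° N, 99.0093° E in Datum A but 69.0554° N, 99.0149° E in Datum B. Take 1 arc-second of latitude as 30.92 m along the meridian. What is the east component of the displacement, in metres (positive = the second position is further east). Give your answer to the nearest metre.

ΔE = 223 m

Δφ = 69.0554° − 69.0508° = +0.0046°; Δλ = 99.0149° − 99.0093° = +0.0056°.
1° of latitude = 3600 × 30.92 = 111312 m.
ΔN = Δφ × 111312 = 512.0 m; ΔE = Δλ × 111312 × cos(69.0508°) = +0.0056 × 111312 × 0.357540 = 222.9 m.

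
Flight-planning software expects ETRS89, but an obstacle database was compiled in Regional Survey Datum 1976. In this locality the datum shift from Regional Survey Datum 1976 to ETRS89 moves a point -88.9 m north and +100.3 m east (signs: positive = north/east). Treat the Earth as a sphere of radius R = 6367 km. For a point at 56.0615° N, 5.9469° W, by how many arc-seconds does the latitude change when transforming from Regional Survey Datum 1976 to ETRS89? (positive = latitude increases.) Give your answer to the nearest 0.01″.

Δφ = -2.88″

On a sphere of radius R, 1 rad of latitude = R, so Δφ = ΔN / R = -88.9 / 6367000 = -1.3963e-05 rad = -2.880″.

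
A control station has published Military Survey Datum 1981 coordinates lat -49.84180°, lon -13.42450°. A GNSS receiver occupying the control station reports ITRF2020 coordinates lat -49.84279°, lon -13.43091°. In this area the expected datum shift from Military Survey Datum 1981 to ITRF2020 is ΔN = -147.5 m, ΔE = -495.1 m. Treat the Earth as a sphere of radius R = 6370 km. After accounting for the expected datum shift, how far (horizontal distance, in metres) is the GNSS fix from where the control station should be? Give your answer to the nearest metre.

52 m

Observed coordinate differences: Δφ = -0.00099°, Δλ = -0.00641°.
Converting to metres (1° lat = 111177 m, cos φ = 0.644900): observed ΔN = -110.1 m, observed ΔE = -459.6 m.
Subtracting the expected shift leaves a residual of -110.1 − (-147.5) = 37.4 m north and -459.6 − (-495.1) = 35.5 m east.
Residual distance = √(37.4² + 35.5²) = 51.6 m.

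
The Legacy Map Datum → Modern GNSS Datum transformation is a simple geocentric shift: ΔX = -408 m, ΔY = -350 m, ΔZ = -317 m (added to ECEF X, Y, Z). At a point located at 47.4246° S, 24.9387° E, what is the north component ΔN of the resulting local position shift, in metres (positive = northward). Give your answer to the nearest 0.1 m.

ΔN = -595.6 m

The local north axis is (−sin φ cos λ, −sin φ sin λ, cos φ), giving ΔN = -272.432 − 108.674 − 214.469 = -595.58 m.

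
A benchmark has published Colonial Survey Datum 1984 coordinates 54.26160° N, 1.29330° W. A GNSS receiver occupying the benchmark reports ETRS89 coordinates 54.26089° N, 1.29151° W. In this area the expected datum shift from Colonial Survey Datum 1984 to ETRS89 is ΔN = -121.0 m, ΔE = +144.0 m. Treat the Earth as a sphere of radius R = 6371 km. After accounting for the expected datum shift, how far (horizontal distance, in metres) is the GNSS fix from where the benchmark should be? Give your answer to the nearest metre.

Observed coordinate differences: Δφ = -0.00071°, Δλ = +0.00179°.
Converting to metres (1° lat = 111195 m, cos φ = 0.584085): observed ΔN = -78.9 m, observed ΔE = 116.3 m.
Subtracting the expected shift leaves a residual of -78.9 − (-121.0) = 42.1 m north and 116.3 − (144.0) = -27.7 m east.
Residual distance = √(42.1² + (-27.7)²) = 50.4 m.

50 m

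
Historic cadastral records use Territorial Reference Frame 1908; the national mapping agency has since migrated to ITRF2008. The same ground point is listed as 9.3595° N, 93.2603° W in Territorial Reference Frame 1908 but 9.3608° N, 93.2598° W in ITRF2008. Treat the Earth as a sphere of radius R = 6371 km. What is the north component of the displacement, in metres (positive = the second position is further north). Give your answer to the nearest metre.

Δφ = 9.3608° − 9.3595° = +0.0013°; Δλ = -93.2598° − -93.2603° = +0.0005°.
1° along a meridian = πR/180 = 111195 m.
ΔN = Δφ × 111195 = 144.6 m; ΔE = Δλ × 111195 × cos(9.3595°) = +0.0005 × 111195 × 0.986687 = 54.9 m.

ΔN = 145 m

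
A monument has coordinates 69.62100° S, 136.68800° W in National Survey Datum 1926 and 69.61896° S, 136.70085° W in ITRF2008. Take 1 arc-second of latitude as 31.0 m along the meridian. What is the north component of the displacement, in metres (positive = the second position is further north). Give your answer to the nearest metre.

Δφ = -69.61896° − -69.62100° = +0.00204°; Δλ = -136.70085° − -136.68800° = -0.01285°.
1° of latitude = 3600 × 31.00 = 111600 m.
ΔN = Δφ × 111600 = 227.7 m; ΔE = Δλ × 111600 × cos(-69.62100°) = -0.01285 × 111600 × 0.348228 = -499.4 m.

ΔN = 228 m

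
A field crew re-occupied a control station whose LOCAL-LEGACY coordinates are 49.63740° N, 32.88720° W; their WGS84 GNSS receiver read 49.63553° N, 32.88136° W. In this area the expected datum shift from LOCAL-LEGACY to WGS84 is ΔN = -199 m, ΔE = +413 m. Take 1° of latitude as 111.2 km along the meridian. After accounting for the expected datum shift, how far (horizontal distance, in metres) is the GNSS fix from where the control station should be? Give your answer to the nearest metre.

Observed coordinate differences: Δφ = -0.00187°, Δλ = +0.00584°.
Converting to metres (1° lat = 111200 m, cos φ = 0.647623): observed ΔN = -207.9 m, observed ΔE = 420.6 m.
Subtracting the expected shift leaves a residual of -207.9 − (-199) = -8.9 m north and 420.6 − (413) = 7.6 m east.
Residual distance = √((-8.9)² + 7.6²) = 11.7 m.

12 m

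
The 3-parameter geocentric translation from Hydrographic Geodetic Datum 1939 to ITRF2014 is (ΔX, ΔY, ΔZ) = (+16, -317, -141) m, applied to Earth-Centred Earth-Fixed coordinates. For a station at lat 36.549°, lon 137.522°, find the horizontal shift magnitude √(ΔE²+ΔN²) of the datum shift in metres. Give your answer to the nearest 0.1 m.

The local east axis at (φ, λ) is (−sin λ, cos λ, 0), so ΔE = −sin(137.522°)·16 + cos(137.522°)·(-317) = 222.99 m.
The local north axis is (−sin φ cos λ, −sin φ sin λ, cos φ), giving ΔN = 7.027 + 127.482 − 113.272 = 21.24 m.
Horizontal magnitude = √(ΔE² + ΔN²) = √(222.99² + 21.24²) = 224.00 m.

224.0 m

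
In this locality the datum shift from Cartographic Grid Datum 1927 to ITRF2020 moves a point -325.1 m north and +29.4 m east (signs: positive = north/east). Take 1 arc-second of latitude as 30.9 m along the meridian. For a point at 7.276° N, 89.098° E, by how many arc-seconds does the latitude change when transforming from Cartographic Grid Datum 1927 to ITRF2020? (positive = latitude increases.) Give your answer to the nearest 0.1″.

Δφ = -10.5″

1″ of latitude = 30.90 m, so Δφ = -325.1 / 30.90 = -10.521″.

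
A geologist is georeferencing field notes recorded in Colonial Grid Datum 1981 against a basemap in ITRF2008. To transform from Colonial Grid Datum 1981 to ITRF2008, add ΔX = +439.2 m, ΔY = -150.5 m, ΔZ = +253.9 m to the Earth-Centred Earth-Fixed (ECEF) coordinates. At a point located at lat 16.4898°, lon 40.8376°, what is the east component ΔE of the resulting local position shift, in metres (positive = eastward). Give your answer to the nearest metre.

ΔE = -401 m

The local east axis at (φ, λ) is (−sin λ, cos λ, 0), so ΔE = −sin(40.8376°)·439.2 + cos(40.8376°)·(-150.5) = -401.06 m.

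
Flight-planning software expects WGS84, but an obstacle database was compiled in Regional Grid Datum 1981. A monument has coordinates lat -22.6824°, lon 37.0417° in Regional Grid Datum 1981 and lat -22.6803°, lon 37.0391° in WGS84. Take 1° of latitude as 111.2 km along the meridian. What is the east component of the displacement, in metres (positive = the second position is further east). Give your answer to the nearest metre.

Δφ = -22.6803° − -22.6824° = +0.0021°; Δλ = 37.0391° − 37.0417° = -0.0026°.
ΔN = Δφ × 111200 = 233.5 m; ΔE = Δλ × 111200 × cos(-22.6824°) = -0.0026 × 111200 × 0.922657 = -266.8 m.

ΔE = -267 m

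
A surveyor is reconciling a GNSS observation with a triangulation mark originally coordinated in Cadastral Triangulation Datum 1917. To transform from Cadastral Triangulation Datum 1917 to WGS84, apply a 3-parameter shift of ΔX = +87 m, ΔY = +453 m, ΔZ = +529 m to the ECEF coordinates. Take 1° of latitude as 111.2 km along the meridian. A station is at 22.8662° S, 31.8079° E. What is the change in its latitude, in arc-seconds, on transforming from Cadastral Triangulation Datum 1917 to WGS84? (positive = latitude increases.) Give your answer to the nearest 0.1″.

Δφ = 19.7″

sin φ = -0.388580, cos φ = 0.921415, sin λ = 0.527073, cos λ = 0.849820.
North component: ΔN = −sin φ cos λ·ΔX − sin φ sin λ·ΔY + cos φ·ΔZ = −(-0.388580)(0.849820)(87) − (-0.388580)(0.527073)(453) + (0.921415)(529) = 608.94 m.
1° of latitude spans 111200 m, so Δφ = 608.94 / 111200 × 3600 = 19.714″.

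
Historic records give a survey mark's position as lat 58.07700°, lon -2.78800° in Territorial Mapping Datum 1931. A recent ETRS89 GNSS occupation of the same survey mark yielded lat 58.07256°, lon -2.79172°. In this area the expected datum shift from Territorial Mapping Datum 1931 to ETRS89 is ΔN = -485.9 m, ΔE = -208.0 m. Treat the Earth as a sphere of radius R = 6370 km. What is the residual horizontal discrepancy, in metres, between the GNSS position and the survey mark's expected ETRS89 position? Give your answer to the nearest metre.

Observed coordinate differences: Δφ = -0.00444°, Δλ = -0.00372°.
Converting to metres (1° lat = 111177 m, cos φ = 0.528779): observed ΔN = -493.6 m, observed ΔE = -218.7 m.
Subtracting the expected shift leaves a residual of -493.6 − (-485.9) = -7.7 m north and -218.7 − (-208.0) = -10.7 m east.
Residual distance = √((-7.7)² + (-10.7)²) = 13.2 m.

13 m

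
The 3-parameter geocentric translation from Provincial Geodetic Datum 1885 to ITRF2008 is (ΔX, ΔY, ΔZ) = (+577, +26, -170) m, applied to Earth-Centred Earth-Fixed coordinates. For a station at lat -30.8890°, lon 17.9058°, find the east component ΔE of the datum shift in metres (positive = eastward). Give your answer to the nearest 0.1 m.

The local east axis at (φ, λ) is (−sin λ, cos λ, 0), so ΔE = −sin(17.9058°)·577 + cos(17.9058°)·26 = -152.66 m.

ΔE = -152.7 m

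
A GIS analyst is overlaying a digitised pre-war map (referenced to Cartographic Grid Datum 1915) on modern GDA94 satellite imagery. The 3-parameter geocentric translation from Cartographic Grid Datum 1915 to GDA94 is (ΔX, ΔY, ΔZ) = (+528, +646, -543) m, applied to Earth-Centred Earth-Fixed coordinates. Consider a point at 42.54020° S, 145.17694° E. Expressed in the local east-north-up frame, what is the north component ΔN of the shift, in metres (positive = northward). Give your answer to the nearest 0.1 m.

ΔN = -443.7 m

At φ = -42.54020°, λ = 145.17694°: sin φ = -0.676107, cos φ = 0.736803, sin λ = 0.571044, cos λ = -0.820919.
ΔN = −sin φ cos λ·ΔX − sin φ sin λ·ΔY + cos φ·ΔZ = −(-0.676107)(-0.820919)(528) − (-0.676107)(0.571044)(646) + (0.736803)(-543) = -443.73 m.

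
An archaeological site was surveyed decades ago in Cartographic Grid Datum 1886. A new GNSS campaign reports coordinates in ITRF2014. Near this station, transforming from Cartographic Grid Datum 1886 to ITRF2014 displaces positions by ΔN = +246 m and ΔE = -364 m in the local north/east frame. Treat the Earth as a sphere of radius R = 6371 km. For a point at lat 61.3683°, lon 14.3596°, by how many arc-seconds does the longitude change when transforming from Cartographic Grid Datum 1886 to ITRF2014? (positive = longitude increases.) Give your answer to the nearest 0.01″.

At latitude 61.3683°, cos φ = 0.479178.
One radian of longitude at latitude φ spans R cos φ, so Δλ = ΔE / (R cos φ) = -364.0 / (6371000 × 0.479178) = -1.1923e-04 rad = -24.594″.

Δλ = -24.59″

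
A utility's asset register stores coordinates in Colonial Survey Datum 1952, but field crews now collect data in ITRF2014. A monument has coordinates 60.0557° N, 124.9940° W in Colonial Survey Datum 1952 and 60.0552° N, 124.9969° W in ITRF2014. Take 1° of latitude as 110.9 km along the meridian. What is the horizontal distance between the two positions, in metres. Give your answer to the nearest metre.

170 m

Δφ = 60.0552° − 60.0557° = -0.0005°; Δλ = -124.9969° − -124.9940° = -0.0029°.
ΔN = Δφ × 110900 = -55.5 m; ΔE = Δλ × 110900 × cos(60.0557°) = -0.0029 × 110900 × 0.499158 = -160.5 m.
Distance = √(ΔE² + ΔN²) = √((-160.5)² + (-55.5)²) = 169.8 m.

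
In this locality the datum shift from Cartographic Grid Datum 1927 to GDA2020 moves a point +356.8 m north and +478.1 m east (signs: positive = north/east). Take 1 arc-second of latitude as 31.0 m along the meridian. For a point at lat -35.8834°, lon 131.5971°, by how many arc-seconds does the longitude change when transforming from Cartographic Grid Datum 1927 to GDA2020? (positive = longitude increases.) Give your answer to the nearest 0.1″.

Δλ = 19.0″

At latitude -35.8834°, cos φ = 0.810211.
1″ of longitude at this latitude = 31.00 × cos φ = 25.1166 m, so Δλ = 478.1 / 25.1166 = 19.035″.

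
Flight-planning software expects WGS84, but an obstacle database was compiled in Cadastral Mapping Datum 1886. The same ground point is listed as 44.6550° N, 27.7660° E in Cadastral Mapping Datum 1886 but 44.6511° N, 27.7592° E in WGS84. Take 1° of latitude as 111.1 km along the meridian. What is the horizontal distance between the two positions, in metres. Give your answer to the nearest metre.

Δφ = 44.6511° − 44.6550° = -0.0039°; Δλ = 27.7592° − 27.7660° = -0.0068°.
ΔN = Δφ × 111100 = -433.3 m; ΔE = Δλ × 111100 × cos(44.6550°) = -0.0068 × 111100 × 0.711352 = -537.4 m.
Distance = √(ΔE² + ΔN²) = √((-537.4)² + (-433.3)²) = 690.3 m.

690 m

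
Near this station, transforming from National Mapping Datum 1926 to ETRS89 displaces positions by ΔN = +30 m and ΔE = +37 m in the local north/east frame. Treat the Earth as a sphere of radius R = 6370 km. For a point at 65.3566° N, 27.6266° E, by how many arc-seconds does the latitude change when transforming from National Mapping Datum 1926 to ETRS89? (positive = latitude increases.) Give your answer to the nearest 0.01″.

On a sphere of radius R, 1 rad of latitude = R, so Δφ = ΔN / R = 30.0 / 6370000 = 4.7096e-06 rad = 0.971″.

Δφ = 0.97″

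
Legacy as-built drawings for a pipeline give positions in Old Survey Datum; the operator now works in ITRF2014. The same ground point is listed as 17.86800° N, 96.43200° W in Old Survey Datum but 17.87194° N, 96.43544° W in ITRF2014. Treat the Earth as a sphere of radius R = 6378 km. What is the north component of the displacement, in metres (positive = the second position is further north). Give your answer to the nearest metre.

ΔN = 439 m

Δφ = 17.87194° − 17.86800° = +0.00394°; Δλ = -96.43544° − -96.43200° = -0.00344°.
1° along a meridian = πR/180 = 111317 m.
ΔN = Δφ × 111317 = 438.6 m; ΔE = Δλ × 111317 × cos(17.86800°) = -0.00344 × 111317 × 0.951766 = -364.5 m.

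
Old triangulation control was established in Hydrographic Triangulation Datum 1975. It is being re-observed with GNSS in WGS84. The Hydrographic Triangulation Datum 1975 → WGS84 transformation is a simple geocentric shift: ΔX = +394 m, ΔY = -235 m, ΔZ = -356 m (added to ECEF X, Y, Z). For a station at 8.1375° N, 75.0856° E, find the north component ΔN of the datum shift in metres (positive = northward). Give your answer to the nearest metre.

ΔN = -335 m

At φ = 8.1375°, λ = 75.0856°: sin φ = 0.141549, cos φ = 0.989931, sin λ = 0.966311, cos λ = 0.257376.
ΔN = −sin φ cos λ·ΔX − sin φ sin λ·ΔY + cos φ·ΔZ = −(0.141549)(0.257376)(394) − (0.141549)(0.966311)(-235) + (0.989931)(-356) = -334.63 m.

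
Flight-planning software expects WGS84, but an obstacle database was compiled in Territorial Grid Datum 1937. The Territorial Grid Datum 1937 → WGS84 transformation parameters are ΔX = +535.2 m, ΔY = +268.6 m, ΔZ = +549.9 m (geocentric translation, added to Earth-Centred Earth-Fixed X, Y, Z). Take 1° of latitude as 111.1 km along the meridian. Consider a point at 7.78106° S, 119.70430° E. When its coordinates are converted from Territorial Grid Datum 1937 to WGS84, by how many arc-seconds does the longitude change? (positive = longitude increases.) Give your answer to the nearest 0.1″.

Δλ = -19.6″

sin φ = -0.135388, cos φ = 0.990793, sin λ = 0.868594, cos λ = -0.495524.
East component: ΔE = −sin λ·ΔX + cos λ·ΔY = −(0.868594)(535.2) + (-0.495524)(268.6) = -597.97 m.
1° of latitude spans 111100 m; at latitude φ, 1° of longitude spans that × cos φ = 110077.1 m, so Δλ = -597.97 / 110077.1 × 3600 = -19.556″.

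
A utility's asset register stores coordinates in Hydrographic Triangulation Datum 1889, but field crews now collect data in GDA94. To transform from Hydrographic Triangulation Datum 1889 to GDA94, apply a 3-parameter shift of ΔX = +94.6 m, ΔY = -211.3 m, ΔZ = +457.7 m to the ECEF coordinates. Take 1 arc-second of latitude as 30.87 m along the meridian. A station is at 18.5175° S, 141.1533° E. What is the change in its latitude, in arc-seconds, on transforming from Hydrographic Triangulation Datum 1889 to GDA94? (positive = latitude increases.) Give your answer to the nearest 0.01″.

Δφ = 11.94″

sin φ = -0.317594, cos φ = 0.948227, sin λ = 0.627239, cos λ = -0.778827.
North component: ΔN = −sin φ cos λ·ΔX − sin φ sin λ·ΔY + cos φ·ΔZ = −(-0.317594)(-0.778827)(94.6) − (-0.317594)(0.627239)(-211.3) + (0.948227)(457.7) = 368.51 m.
1° of latitude spans 3600 × 30.87 = 111132 m, so Δφ = 368.51 / 111132 × 3600 = 11.938″.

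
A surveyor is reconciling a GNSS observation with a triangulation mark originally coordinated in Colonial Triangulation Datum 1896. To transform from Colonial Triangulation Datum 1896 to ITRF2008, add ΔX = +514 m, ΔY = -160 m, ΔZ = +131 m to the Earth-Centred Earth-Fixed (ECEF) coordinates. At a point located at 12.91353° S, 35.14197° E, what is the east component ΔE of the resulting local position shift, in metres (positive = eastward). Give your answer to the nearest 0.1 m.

ΔE = -426.7 m

The local east axis at (φ, λ) is (−sin λ, cos λ, 0), so ΔE = −sin(35.14197°)·514 + cos(35.14197°)·(-160) = -426.70 m.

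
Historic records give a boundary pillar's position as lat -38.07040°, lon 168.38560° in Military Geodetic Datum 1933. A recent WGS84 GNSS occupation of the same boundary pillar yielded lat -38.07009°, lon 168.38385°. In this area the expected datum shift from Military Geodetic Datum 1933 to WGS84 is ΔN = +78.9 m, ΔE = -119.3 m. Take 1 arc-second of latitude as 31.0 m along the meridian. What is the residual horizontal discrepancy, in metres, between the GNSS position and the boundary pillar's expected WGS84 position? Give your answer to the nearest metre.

Observed coordinate differences: Δφ = +0.00031°, Δλ = -0.00175°.
Converting to metres (1° lat = 111600 m, cos φ = 0.787254): observed ΔN = 34.6 m, observed ΔE = -153.8 m.
Subtracting the expected shift leaves a residual of 34.6 − (78.9) = -44.3 m north and -153.8 − (-119.3) = -34.5 m east.
Residual distance = √((-44.3)² + (-34.5)²) = 56.1 m.

56 m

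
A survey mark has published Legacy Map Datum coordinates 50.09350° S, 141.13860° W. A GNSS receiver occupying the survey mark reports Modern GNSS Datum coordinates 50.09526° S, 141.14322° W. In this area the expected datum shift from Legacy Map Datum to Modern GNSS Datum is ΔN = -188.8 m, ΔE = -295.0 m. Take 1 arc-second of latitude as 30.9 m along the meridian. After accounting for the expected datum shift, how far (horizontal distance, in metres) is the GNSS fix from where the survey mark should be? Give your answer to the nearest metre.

35 m

Observed coordinate differences: Δφ = -0.00176°, Δλ = -0.00462°.
Converting to metres (1° lat = 111240 m, cos φ = 0.641537): observed ΔN = -195.8 m, observed ΔE = -329.7 m.
Subtracting the expected shift leaves a residual of -195.8 − (-188.8) = -7.0 m north and -329.7 − (-295.0) = -34.7 m east.
Residual distance = √((-7.0)² + (-34.7)²) = 35.4 m.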